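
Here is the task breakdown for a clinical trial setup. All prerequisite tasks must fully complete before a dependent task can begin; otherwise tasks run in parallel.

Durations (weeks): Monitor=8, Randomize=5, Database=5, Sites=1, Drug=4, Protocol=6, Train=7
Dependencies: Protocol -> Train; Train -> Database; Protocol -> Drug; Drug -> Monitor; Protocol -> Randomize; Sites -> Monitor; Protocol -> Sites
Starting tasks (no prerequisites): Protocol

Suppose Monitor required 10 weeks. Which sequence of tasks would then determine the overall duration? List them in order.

As given, the longest chain is Protocol→Drug→Monitor = 6+4+8 = 18, so the finish is 18 weeks.
Monitor is on the critical path; changing it to 10 makes that path 20 weeks.
The critical path is still Protocol→Drug→Monitor; finish is now 20 weeks.

Protocol, Drug, Monitor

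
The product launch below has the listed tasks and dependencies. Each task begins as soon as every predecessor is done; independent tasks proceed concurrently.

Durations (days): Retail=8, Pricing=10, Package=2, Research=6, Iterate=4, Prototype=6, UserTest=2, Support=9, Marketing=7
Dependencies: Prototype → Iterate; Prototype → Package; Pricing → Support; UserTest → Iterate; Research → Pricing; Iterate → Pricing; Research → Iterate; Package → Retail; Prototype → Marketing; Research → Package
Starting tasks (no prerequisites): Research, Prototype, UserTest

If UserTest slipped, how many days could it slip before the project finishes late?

The longest chain is Research→Iterate→Pricing→Support = 6+4+10+9 = 29; overall finish 29 days.
The longest chain containing UserTest totals 25 days.
So UserTest can slip 6 − 2 = 4 days.

4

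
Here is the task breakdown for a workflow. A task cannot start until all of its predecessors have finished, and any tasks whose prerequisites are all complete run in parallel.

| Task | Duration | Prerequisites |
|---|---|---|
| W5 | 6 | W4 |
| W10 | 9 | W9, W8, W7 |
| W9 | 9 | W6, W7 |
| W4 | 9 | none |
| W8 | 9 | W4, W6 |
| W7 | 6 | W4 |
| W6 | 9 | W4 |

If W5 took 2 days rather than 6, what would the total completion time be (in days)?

36

Baseline: W4→W6→W8→W10 = 9+9+9+9 = 36 → 36 days.
The longest path through W5 is only 15 days, so W5 has float 21.
That remains the longest chain; total 36 days.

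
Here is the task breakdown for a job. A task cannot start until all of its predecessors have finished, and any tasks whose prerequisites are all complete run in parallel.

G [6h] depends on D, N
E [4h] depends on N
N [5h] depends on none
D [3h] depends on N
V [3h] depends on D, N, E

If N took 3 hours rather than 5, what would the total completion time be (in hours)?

Actual critical path: N→D→G = 5+3+6 = 14 ⇒ 14 hours.
N lies on that path, so at 3 hours the path becomes 12 hours.
The critical path is still N→D→G; finish is now 12 hours.

12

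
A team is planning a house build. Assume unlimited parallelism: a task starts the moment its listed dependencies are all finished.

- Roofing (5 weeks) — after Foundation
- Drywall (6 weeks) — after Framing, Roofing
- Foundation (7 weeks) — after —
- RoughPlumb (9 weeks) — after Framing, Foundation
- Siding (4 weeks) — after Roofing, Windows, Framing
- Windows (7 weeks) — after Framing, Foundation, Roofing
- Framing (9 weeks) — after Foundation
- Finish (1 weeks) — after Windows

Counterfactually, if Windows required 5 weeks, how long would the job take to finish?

25

Baseline: Foundation→Framing→Windows→Siding = 7+9+7+4 = 27 → 27 weeks.
Windows lies on that path, so at 5 weeks the path becomes 25 weeks.
The critical path is still Foundation→Framing→Windows→Siding; finish is now 25 weeks.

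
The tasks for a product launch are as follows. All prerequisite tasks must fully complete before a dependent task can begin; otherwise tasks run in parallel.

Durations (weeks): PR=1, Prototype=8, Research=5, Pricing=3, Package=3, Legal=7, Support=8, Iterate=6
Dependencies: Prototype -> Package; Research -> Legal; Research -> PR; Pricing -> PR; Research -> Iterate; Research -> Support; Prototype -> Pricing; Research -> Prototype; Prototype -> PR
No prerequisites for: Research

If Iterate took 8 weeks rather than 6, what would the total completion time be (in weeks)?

17

As given, the longest chain is Research→Prototype→Pricing→PR = 5+8+3+1 = 17, so the finish is 17 weeks.
Iterate has 6 weeks of float (longest path through it is 11).
That remains the longest chain; total 17 weeks.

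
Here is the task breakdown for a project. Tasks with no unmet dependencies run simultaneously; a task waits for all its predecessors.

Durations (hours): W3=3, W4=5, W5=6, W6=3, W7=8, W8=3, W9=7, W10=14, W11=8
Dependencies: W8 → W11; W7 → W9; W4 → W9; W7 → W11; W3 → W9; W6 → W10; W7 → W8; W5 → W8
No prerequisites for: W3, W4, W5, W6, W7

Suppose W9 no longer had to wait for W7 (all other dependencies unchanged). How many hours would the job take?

Before: longest chain W7→W8→W11 = 8+3+8 = 19, finish 19.
Without W7→W9, W9's earliest start moves from 8 to 5.
After: W7→W8→W11 = 8+3+8 = 19 → 19 hours.

19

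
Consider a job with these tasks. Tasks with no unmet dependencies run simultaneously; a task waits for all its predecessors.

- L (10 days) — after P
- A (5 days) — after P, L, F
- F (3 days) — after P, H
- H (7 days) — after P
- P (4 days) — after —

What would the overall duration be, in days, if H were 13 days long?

The binding path is P→H→F→A = 4+7+3+5 = 19; finish at 19 days.
Since H is critical, the +6 change carries straight to that chain (now 25 days).
No other chain overtakes it, so the finish is 25 days.

25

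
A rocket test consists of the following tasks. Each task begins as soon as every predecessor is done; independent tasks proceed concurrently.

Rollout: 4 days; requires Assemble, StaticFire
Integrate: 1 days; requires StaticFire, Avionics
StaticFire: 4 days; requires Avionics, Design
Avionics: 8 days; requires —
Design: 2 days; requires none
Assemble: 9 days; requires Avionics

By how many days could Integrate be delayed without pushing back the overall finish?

8

The longest chain is Avionics→Assemble→Rollout = 8+9+4 = 21; overall finish 21 days.
Longest path through Integrate: 13 days (earliest finish 13, latest finish 21).
Slack of Integrate = 20 − 12 = 8 days.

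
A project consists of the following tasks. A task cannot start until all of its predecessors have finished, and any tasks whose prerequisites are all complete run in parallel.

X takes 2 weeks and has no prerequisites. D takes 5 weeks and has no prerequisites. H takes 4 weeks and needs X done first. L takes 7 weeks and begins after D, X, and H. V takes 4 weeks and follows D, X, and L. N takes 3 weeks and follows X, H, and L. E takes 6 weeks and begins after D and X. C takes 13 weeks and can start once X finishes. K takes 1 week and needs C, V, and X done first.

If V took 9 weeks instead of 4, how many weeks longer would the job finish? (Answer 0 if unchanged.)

As given, the longest chain is X→H→L→V→K = 2+4+7+4+1 = 18, so the finish is 18 weeks.
V lies on that path, so at 9 weeks the path becomes 23 weeks.
The critical path is still X→H→L→V→K; finish is now 23 weeks.
Change in finish: 23 − 18 = +5 weeks.

5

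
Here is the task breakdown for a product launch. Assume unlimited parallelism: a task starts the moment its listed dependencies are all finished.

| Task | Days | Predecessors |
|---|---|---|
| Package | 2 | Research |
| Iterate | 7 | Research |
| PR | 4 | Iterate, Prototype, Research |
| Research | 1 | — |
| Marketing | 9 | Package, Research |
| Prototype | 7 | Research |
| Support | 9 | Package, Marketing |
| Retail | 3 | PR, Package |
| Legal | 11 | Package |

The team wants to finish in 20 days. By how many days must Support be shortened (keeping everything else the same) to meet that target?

1

Current finish: 21 days; target: 20.
Support is on every critical path, so each day cut from Support cuts the finish by one (this holds down to a finish of 15).
Need 21 − 20 = 1 day off Support → Support becomes 8 days, finish becomes 20.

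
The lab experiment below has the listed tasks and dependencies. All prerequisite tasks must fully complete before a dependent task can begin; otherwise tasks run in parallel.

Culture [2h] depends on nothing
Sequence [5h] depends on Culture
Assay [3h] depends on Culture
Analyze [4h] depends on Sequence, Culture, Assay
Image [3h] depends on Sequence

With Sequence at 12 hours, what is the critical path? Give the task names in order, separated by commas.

Actual critical path: Culture→Sequence→Analyze = 2+5+4 = 11 ⇒ 11 hours.
Sequence lies on that path, so at 12 hours the path becomes 18 hours.
No other chain overtakes it, so the finish is 18 hours.

Culture, Sequence, Analyze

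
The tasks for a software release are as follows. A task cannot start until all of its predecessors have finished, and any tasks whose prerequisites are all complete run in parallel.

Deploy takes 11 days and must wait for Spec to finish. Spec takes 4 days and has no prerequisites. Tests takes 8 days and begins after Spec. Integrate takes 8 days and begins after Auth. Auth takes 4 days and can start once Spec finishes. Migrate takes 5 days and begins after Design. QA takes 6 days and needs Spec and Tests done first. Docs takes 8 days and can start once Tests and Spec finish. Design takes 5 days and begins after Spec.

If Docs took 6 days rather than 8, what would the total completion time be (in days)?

The binding path is Spec→Tests→Docs = 4+8+8 = 20; finish at 20 days.
Docs is on the critical path; changing it to 6 makes that path 18 days.
That remains the longest chain; total 18 days.

18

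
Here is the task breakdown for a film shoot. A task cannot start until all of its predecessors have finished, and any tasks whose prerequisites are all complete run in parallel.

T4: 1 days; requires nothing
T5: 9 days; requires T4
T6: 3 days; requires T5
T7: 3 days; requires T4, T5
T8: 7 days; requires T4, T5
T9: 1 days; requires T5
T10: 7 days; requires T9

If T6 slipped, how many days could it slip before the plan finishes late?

5

The longest chain is T4→T5→T9→T10 = 1+9+1+7 = 18; overall finish 18 days.
The longest chain containing T6 totals 13 days.
Slack of T6 = 15 − 10 = 5 days.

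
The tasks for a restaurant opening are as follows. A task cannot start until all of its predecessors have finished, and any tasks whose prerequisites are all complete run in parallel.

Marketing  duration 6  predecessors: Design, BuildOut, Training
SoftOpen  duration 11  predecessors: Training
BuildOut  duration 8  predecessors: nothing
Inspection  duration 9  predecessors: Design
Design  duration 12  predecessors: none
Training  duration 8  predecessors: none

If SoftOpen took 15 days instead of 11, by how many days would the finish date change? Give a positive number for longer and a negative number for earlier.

2

As given, the longest chain is Design→Inspection = 12+9 = 21, so the finish is 21 days.
The longest path through SoftOpen is only 19 days, so SoftOpen has float 2.
The binding chain switches to Training→SoftOpen = 8+15 = 23; finish 23 days.
Change in finish: 23 − 21 = +2 days.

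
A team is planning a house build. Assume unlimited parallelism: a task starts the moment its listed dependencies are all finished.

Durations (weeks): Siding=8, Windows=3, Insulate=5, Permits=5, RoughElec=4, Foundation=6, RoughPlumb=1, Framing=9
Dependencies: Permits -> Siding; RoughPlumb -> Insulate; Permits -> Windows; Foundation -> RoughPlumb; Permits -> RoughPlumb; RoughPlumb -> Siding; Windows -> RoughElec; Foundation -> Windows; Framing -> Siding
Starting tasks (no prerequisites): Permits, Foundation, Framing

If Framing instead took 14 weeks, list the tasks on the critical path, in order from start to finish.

Framing, Siding

Critical path before the change: Framing→Siding = 9+8 = 17 giving 17 weeks.
Framing is on the critical path; changing it to 14 makes that path 22 weeks.
The critical path is still Framing→Siding; finish is now 22 weeks.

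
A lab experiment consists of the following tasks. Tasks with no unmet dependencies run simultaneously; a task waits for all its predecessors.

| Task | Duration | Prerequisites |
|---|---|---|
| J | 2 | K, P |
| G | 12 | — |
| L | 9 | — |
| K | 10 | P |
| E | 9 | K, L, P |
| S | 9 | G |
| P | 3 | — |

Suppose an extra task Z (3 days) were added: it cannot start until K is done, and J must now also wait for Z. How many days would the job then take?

Originally the job takes 22 days.
With Z inserted, J now waits for max(K, P, Z).
New critical path: P→K→E = 3+10+9 = 22 ⇒ 22 days.

22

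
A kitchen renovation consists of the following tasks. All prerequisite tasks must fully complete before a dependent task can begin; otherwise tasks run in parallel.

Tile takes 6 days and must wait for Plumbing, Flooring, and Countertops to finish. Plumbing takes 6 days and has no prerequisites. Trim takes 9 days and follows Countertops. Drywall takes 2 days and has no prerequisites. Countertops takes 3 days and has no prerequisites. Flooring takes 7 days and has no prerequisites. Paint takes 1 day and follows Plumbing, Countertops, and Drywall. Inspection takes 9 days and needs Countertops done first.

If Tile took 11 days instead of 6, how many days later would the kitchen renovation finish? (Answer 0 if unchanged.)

Actual critical path: Flooring→Tile = 7+6 = 13 ⇒ 13 days.
Tile is on the critical path; changing it to 11 makes that path 18 days.
No other chain overtakes it, so the finish is 18 days.
Change in finish: 18 − 13 = +5 days.

5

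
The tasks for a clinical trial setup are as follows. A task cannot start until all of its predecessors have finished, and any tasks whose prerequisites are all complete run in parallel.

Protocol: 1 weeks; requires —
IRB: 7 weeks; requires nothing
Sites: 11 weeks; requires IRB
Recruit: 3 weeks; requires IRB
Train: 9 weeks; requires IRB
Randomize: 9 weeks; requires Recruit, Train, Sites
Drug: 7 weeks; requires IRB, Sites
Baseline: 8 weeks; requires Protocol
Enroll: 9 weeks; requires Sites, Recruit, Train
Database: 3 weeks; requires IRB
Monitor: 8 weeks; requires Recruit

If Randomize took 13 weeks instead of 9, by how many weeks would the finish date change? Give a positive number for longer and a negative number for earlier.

4

The binding path is IRB→Sites→Randomize = 7+11+9 = 27; finish at 27 weeks.
Randomize lies on that path, so at 13 weeks the path becomes 31 weeks.
No other chain overtakes it, so the finish is 31 weeks.
Change in finish: 31 − 27 = +4 weeks.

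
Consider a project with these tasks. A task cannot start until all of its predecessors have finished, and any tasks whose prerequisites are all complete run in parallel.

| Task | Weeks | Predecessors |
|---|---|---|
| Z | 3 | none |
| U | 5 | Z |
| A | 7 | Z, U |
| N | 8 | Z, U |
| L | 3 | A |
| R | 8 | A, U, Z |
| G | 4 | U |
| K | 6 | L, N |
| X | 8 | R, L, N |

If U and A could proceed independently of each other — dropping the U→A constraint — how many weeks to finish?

With the dependency in place, Z→U→A→R→X = 3+5+7+8+8 = 31 sets the finish at 31 weeks.
Without U→A, A's earliest start moves from 8 to 3.
After: Z→A→R→X = 3+7+8+8 = 26 → 26 weeks.

26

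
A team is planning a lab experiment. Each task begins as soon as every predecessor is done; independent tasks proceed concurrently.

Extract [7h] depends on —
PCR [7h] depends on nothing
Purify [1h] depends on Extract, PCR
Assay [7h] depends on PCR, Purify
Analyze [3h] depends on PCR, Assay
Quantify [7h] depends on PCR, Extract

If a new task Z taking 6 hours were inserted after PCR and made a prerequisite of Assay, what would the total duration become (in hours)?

23

Originally the schedule takes 18 hours.
With Z inserted, Assay now waits for max(PCR, Purify, Z).
New critical path: PCR→Z→Assay→Analyze = 7+6+7+3 = 23 ⇒ 23 hours.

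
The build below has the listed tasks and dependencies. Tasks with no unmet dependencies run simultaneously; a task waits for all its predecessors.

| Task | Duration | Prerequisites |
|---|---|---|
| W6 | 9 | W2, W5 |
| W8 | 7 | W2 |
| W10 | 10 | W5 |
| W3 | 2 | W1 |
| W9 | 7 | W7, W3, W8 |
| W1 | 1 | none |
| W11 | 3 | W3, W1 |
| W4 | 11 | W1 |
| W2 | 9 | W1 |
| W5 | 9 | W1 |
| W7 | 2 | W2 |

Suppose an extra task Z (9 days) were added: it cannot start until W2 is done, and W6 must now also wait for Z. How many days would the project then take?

Originally the project takes 24 days.
With Z inserted, W6 now waits for max(W2, W5, Z).
New critical path: W1→W2→Z→W6 = 1+9+9+9 = 28 ⇒ 28 days.

28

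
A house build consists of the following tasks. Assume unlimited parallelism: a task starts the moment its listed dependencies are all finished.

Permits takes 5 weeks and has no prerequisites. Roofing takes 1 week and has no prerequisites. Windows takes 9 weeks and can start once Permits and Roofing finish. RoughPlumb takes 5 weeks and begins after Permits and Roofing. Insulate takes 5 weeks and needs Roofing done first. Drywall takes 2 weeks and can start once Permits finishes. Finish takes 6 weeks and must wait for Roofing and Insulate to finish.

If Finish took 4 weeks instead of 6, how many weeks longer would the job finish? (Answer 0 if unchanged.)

Actual critical path: Permits→Windows = 5+9 = 14 ⇒ 14 weeks.
The longest path through Finish is only 12 weeks, so Finish has float 2.
That remains the longest chain; total 14 weeks.
Change in finish: 14 − 14 = +0 weeks.

0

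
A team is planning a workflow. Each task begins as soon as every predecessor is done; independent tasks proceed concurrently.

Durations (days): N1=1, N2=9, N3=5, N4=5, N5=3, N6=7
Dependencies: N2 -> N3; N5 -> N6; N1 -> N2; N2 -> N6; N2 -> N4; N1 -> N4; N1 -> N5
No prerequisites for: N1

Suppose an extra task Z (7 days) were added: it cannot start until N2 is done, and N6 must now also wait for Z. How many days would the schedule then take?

Originally the schedule takes 17 days.
With Z inserted, N6 now waits for max(N5, N2, Z).
New critical path: N1→N2→Z→N6 = 1+9+7+7 = 24 ⇒ 24 days.

24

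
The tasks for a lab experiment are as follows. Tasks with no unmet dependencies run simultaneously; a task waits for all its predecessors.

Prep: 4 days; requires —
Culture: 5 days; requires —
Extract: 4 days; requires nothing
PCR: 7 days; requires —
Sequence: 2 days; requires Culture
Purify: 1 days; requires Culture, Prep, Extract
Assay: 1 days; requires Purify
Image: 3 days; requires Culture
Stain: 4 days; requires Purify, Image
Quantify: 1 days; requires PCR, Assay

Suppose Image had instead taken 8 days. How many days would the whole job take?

Critical path before the change: Culture→Image→Stain = 5+3+4 = 12 giving 12 days.
Since Image is critical, the +5 change carries straight to that chain (now 17 days).
The critical path is still Culture→Image→Stain; finish is now 17 days.

17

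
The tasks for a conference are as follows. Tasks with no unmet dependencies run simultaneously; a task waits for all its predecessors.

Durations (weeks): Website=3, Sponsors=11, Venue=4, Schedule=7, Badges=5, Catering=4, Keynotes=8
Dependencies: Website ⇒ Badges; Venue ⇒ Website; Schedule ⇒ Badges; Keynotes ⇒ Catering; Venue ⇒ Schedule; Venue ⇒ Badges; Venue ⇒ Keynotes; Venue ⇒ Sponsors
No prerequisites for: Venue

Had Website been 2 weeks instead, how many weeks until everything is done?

16

Actual critical path: Venue→Schedule→Badges = 4+7+5 = 16 ⇒ 16 weeks.
Website is off the critical path — its longest chain is 12 weeks, giving 4 of slack.
No other chain overtakes it, so the finish is 16 weeks.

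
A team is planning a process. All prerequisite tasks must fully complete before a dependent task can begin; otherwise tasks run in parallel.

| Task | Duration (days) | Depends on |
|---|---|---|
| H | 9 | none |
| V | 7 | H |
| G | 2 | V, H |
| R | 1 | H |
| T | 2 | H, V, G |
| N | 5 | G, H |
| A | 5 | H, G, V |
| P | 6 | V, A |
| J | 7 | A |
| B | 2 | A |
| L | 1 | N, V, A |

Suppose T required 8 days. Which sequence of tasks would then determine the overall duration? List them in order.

H, V, G, A, J

Actual critical path: H→V→G→A→J = 9+7+2+5+7 = 30 ⇒ 30 days.
T is off the critical path — its longest chain is 20 days, giving 10 of slack.
No other chain overtakes it, so the finish is 30 days.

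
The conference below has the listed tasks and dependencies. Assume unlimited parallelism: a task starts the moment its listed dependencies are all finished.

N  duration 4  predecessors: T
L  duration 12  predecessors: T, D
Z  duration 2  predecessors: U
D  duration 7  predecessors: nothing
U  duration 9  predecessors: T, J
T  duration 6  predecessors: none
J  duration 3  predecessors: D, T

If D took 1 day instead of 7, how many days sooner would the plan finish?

1

As given, the longest chain is D→J→U→Z = 7+3+9+2 = 21, so the finish is 21 days.
D is on the critical path; changing it to 1 makes that path 15 days.
Now T→J→U→Z = 6+3+9+2 = 20 is longest, so the finish becomes 20 days.
Change in finish: 20 − 21 = -1 days.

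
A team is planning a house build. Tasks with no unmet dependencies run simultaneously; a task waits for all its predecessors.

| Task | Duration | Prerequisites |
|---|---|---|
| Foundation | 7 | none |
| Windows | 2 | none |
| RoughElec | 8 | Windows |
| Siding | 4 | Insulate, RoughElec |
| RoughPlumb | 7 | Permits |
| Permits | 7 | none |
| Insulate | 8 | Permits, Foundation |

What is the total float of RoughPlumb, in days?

The longest chain is Permits→Insulate→Siding = 7+8+4 = 19; overall finish 19 days.
Longest path through RoughPlumb: 14 days (earliest finish 14, latest finish 19).
Float = 19 − 14 = 5.

5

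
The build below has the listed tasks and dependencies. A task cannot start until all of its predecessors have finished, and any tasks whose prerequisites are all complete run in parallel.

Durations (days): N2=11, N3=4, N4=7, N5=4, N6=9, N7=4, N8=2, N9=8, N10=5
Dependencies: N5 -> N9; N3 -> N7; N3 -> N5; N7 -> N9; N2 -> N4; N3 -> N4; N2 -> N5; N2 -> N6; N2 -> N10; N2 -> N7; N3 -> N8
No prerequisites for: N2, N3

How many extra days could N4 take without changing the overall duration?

N2→N5→N9 = 11+4+8 = 23 sets the makespan at 23 days.
The longest chain containing N4 totals 18 days.
So N4 can slip 23 − 18 = 5 days.

5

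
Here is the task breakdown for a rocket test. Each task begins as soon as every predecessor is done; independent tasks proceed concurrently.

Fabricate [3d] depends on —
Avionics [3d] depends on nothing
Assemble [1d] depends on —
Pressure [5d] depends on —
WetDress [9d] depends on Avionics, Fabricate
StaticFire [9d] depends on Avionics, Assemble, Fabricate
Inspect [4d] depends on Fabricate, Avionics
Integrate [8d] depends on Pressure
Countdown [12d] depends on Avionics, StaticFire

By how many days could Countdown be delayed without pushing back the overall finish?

Critical path: Fabricate→StaticFire→Countdown = 3+9+12 = 24, so the finish is 24 days.
Longest path through Countdown: 24 days (earliest finish 24, latest finish 24).
So Countdown can slip 24 − 24 = 0 days.

0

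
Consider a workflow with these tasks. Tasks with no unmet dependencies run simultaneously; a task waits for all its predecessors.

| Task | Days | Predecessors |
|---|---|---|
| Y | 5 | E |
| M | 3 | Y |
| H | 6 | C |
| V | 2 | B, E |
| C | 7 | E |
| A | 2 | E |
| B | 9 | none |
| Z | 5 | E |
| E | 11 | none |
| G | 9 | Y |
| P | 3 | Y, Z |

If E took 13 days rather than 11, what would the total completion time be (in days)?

27

Actual critical path: E→Y→G = 11+5+9 = 25 ⇒ 25 days.
E lies on that path, so at 13 days the path becomes 27 days.
No other chain overtakes it, so the finish is 27 days.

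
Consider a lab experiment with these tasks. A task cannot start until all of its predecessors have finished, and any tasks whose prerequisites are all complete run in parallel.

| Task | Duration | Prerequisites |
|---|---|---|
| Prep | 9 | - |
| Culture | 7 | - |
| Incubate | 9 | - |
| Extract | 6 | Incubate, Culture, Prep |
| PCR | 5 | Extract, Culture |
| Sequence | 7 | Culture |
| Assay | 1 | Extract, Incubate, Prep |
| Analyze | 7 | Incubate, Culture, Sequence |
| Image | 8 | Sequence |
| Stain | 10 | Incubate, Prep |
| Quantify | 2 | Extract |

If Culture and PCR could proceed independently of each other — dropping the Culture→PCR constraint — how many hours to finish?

22

Before: longest chain Culture→Sequence→Image = 7+7+8 = 22, finish 22.
Dropping Culture→PCR doesn't change PCR's earliest start (15); another predecessor still binds.
After: Culture→Sequence→Image = 7+7+8 = 22 → 22 hours.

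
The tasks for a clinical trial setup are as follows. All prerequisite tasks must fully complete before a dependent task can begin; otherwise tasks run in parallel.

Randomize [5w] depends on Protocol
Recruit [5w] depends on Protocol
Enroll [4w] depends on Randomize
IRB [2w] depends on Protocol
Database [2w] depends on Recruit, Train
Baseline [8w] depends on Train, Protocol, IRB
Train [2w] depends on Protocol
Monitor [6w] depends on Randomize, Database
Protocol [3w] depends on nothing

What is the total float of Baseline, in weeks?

Protocol→Recruit→Database→Monitor = 3+5+2+6 = 16 sets the makespan at 16 weeks.
The longest chain containing Baseline totals 13 weeks.
Float = 16 − 13 = 3.

3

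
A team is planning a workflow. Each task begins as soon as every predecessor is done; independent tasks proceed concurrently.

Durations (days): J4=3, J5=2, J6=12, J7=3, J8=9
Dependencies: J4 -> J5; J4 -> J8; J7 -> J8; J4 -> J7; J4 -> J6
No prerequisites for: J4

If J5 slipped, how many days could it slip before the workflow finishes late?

10

J4→J6 = 3+12 = 15 sets the makespan at 15 days.
Longest path through J5: 5 days (earliest finish 5, latest finish 15).
So J5 can slip 15 − 5 = 10 days.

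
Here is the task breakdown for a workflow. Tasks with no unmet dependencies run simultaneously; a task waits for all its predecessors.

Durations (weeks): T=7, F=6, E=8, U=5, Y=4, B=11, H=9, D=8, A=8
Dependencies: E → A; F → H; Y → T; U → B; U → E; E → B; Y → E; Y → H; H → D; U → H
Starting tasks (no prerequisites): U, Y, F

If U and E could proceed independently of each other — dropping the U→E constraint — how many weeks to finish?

23

Before: longest chain U→E→B = 5+8+11 = 24, finish 24.
Without U→E, E's earliest start moves from 5 to 4.
New critical path: Y→E→B = 4+8+11 = 23 ⇒ 23 weeks.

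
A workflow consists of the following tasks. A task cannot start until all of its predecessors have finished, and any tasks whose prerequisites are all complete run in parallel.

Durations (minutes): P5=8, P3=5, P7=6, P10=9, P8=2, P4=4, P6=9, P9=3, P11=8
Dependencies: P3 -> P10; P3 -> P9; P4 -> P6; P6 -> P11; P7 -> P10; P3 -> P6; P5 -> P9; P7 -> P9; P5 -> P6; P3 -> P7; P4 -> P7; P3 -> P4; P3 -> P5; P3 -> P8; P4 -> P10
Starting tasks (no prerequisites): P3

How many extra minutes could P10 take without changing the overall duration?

P3→P5→P6→P11 = 5+8+9+8 = 30 sets the makespan at 30 minutes.
P10 finishes as early as 24 and must finish by 30.
Slack of P10 = 21 − 15 = 6 minutes.

6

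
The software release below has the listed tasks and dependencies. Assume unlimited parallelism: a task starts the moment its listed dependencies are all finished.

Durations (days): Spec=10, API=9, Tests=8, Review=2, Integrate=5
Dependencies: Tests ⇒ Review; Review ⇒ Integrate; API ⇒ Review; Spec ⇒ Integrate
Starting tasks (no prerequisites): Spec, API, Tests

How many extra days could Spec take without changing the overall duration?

1

The longest chain is API→Review→Integrate = 9+2+5 = 16; overall finish 16 days.
Longest path through Spec: 15 days (earliest finish 10, latest finish 11).
Float = 16 − 15 = 1.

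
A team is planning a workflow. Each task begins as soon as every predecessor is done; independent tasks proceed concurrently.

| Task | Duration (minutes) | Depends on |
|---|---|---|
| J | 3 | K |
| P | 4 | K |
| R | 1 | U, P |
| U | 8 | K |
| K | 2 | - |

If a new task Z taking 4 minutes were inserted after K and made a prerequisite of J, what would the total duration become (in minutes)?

Originally the schedule takes 11 minutes.
With Z inserted, J now waits for max(K, Z).
New critical path: K→U→R = 2+8+1 = 11 ⇒ 11 minutes.

11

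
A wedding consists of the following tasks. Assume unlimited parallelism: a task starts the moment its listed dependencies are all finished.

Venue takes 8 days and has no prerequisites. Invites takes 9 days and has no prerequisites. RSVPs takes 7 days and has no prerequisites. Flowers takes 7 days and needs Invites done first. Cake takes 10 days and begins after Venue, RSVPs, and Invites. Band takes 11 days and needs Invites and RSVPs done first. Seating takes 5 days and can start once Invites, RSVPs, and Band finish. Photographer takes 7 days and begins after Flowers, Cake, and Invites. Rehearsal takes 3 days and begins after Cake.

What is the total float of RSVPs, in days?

2

Invites→Cake→Photographer = 9+10+7 = 26 sets the makespan at 26 days.
Longest path through RSVPs: 24 days (earliest finish 7, latest finish 9).
So RSVPs can slip 9 − 7 = 2 days.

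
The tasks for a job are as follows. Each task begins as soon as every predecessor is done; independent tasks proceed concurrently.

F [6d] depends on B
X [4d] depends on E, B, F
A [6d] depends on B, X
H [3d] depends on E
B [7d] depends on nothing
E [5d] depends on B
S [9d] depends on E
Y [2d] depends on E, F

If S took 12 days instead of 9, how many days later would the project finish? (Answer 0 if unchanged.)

1

Baseline: B→F→X→A = 7+6+4+6 = 23 → 23 days.
S is off the critical path — its longest chain is 21 days, giving 2 of slack.
Now B→E→S = 7+5+12 = 24 is longest, so the finish becomes 24 days.
Change in finish: 24 − 23 = +1 days.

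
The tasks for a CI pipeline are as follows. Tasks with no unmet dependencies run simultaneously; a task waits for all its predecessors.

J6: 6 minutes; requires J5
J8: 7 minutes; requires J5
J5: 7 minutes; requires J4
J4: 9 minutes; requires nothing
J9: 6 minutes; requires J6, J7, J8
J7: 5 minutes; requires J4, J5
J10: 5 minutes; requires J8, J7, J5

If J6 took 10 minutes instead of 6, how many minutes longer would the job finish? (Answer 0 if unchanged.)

The binding path is J4→J5→J8→J9 = 9+7+7+6 = 29; finish at 29 minutes.
The longest path through J6 is only 28 minutes, so J6 has float 1.
Now J4→J5→J6→J9 = 9+7+10+6 = 32 is longest, so the finish becomes 32 minutes.
Change in finish: 32 − 29 = +3 minutes.

3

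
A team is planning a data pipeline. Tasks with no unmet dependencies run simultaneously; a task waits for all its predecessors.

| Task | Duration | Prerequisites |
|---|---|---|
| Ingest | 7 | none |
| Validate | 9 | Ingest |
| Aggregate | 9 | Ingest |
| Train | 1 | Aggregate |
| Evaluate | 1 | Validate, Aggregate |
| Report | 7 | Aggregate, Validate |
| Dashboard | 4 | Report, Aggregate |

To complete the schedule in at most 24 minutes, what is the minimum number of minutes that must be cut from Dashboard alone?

Current finish: 27 minutes; target: 24.
Dashboard is on every critical path, so each minute cut from Dashboard cuts the finish by one (this holds down to a finish of 24).
Need 27 − 24 = 3 minutes off Dashboard → Dashboard becomes 1 minute, finish becomes 24.

3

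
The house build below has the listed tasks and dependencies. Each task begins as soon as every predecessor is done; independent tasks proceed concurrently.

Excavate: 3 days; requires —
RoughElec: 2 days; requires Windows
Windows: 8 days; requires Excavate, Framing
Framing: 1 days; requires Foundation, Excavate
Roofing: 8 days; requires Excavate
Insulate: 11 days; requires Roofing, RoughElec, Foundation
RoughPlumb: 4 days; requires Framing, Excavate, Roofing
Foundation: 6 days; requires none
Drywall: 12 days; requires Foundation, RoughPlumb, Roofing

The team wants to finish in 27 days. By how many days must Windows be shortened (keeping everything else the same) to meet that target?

1

Current finish: 28 days; target: 27.
Windows is on every critical path, so each day cut from Windows cuts the finish by one (this holds down to a finish of 27).
Need 28 − 27 = 1 day off Windows → Windows becomes 7 days, finish becomes 27.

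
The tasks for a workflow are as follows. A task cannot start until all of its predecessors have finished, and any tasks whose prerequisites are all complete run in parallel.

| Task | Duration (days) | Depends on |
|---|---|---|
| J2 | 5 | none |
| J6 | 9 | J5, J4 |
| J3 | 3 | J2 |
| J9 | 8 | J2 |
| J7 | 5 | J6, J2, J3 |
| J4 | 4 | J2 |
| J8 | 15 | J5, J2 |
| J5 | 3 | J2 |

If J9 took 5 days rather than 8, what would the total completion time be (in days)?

Critical path before the change: J2→J4→J6→J7 = 5+4+9+5 = 23 giving 23 days.
J9 has 10 days of float (longest path through it is 13).
That remains the longest chain; total 23 days.

23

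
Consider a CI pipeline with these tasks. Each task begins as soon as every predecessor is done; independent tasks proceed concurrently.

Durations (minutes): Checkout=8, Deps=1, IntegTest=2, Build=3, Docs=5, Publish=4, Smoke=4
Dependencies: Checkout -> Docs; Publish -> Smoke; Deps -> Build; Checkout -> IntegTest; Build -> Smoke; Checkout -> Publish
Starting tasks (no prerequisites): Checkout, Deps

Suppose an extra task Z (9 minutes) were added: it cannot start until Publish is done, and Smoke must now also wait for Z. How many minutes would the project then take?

25

Originally the project takes 16 minutes.
With Z inserted, Smoke now waits for max(Publish, Build, Z).
New critical path: Checkout→Publish→Z→Smoke = 8+4+9+4 = 25 ⇒ 25 minutes.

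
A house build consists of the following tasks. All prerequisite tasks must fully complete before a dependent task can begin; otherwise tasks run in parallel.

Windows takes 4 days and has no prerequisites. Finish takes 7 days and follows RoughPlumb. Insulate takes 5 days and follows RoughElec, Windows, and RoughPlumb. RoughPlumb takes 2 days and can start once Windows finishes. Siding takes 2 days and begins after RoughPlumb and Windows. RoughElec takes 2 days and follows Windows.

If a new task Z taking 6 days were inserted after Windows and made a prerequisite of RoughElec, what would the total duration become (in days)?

Originally the project takes 13 days.
With Z inserted, RoughElec now waits for max(Windows, Z).
New critical path: Windows→Z→RoughElec→Insulate = 4+6+2+5 = 17 ⇒ 17 days.

17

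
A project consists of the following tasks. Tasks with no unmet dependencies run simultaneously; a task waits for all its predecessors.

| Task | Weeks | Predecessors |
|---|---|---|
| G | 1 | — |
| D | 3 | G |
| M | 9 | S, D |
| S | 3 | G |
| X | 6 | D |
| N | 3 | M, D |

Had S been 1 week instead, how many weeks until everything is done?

Actual critical path: G→S→M→N = 1+3+9+3 = 16 ⇒ 16 weeks.
S lies on that path, so at 1 week the path becomes 14 weeks.
The binding chain switches to G→D→M→N = 1+3+9+3 = 16; finish 16 weeks.

16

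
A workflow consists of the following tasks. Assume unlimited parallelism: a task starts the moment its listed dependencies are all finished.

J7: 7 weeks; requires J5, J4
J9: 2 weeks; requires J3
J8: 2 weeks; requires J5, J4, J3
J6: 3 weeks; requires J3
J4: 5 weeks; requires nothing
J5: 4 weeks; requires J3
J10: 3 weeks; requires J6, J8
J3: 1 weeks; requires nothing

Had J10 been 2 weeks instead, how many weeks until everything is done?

As given, the longest chain is J3→J5→J7 = 1+4+7 = 12, so the finish is 12 weeks.
J10 is off the critical path — its longest chain is 10 weeks, giving 2 of slack.
That remains the longest chain; total 12 weeks.

12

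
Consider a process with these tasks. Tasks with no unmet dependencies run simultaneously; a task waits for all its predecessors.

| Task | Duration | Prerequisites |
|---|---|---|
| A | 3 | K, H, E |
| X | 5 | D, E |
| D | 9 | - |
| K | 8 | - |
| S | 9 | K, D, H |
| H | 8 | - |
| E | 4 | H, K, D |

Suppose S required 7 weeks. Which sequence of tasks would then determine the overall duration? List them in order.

D, E, X

Baseline: D→S = 9+9 = 18 → 18 weeks.
S is on the critical path; changing it to 7 makes that path 16 weeks.
Now D→E→X = 9+4+5 = 18 is longest, so the finish becomes 18 weeks.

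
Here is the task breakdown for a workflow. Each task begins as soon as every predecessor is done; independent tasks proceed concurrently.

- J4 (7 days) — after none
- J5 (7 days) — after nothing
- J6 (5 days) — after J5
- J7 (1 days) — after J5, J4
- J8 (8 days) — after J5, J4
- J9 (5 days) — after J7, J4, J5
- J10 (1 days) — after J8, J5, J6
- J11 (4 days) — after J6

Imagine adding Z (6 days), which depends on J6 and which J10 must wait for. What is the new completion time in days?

Originally the schedule takes 16 days.
With Z inserted, J10 now waits for max(J8, J5, J6, Z).
New critical path: J5→J6→Z→J10 = 7+5+6+1 = 19 ⇒ 19 days.

19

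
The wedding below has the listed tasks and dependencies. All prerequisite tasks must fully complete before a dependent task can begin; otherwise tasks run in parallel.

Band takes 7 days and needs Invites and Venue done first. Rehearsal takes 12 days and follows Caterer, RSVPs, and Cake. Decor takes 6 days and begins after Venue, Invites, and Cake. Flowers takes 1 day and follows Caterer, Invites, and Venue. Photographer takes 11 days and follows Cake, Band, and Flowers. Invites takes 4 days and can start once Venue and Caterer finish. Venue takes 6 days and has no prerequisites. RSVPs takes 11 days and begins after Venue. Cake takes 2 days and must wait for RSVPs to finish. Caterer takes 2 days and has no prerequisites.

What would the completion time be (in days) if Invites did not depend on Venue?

31

Original critical path: Venue→RSVPs→Cake→Rehearsal = 6+11+2+12 = 31 ⇒ 31 days.
Without Venue→Invites, Invites's earliest start moves from 6 to 2.
New critical path: Venue→RSVPs→Cake→Rehearsal = 6+11+2+12 = 31 ⇒ 31 days.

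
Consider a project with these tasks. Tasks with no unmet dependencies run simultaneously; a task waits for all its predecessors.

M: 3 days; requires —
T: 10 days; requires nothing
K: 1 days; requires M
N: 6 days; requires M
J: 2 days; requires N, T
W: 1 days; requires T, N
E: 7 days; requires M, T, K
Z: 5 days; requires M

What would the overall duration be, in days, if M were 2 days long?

17

Critical path before the change: T→E = 10+7 = 17 giving 17 days.
M has 6 days of float (longest path through it is 11).
No other chain overtakes it, so the finish is 17 days.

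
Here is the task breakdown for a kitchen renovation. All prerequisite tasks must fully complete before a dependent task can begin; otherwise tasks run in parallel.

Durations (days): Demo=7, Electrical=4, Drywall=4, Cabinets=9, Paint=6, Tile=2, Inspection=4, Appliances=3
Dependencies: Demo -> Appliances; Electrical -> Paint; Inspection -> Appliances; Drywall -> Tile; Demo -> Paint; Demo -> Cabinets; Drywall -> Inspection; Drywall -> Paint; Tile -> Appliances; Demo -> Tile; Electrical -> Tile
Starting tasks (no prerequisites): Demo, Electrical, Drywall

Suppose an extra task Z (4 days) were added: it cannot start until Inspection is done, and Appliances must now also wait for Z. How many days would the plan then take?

Originally the plan takes 16 days.
With Z inserted, Appliances now waits for max(Inspection, Demo, Tile, Z).
New critical path: Demo→Cabinets = 7+9 = 16 ⇒ 16 days.

16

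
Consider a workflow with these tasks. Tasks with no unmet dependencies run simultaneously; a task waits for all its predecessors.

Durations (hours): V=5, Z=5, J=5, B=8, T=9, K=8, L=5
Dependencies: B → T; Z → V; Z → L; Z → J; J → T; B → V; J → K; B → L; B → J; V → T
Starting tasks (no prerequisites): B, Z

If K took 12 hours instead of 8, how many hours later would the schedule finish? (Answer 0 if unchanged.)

Actual critical path: B→V→T = 8+5+9 = 22 ⇒ 22 hours.
K has 1 hour of float (longest path through it is 21).
New critical path: B→J→K = 8+5+12 = 25 ⇒ 25 hours.
Change in finish: 25 − 22 = +3 hours.

3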